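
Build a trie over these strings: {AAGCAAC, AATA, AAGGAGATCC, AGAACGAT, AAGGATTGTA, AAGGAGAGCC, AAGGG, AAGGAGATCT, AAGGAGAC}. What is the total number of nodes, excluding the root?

For each word, the new-node count is its length minus the longest prefix already in the trie:
  "AAGCAAC" → 7 new (A, A, G, C, A, A, C)
  "AATA" → prefix "AA" already present; 2 new (T, A)
  "AAGGAGATCC" → prefix "AAG" already present; 7 new (G, A, G, A, T, C, C)
  "AGAACGAT" → prefix "A" already present; 7 new (G, A, A, C, G, A, T)
  "AAGGATTGTA" → prefix "AAGGA" already present; 5 new (T, T, G, T, A)
  "AAGGAGAGCC" → prefix "AAGGAGA" already present; 3 new (G, C, C)
  "AAGGG" → prefix "AAGG" already present; 1 new (G)
  "AAGGAGATCT" → prefix "AAGGAGATC" already present; 1 new (T)
  "AAGGAGAC" → prefix "AAGGAGA" already present; 1 new (C)
Total nodes = 7 + 2 + 7 + 7 + 5 + 3 + 1 + 1 + 1 = 34

34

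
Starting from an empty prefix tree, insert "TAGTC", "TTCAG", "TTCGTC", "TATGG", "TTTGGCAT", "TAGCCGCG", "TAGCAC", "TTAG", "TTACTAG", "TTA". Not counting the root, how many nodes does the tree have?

34

Trace insertions, counting only characters that open a new branch:
  "TAGTC" → 5 new (T, A, G, T, C)
  "TTCAG" → prefix "T" already present; 4 new (T, C, A, G)
  "TTCGTC" → prefix "TTC" already present; 3 new (G, T, C)
  "TATGG" → prefix "TA" already present; 3 new (T, G, G)
  "TTTGGCAT" → prefix "TT" already present; 6 new (T, G, G, C, A, T)
  "TAGCCGCG" → prefix "TAG" already present; 5 new (C, C, G, C, G)
  "TAGCAC" → prefix "TAGC" already present; 2 new (A, C)
  "TTAG" → prefix "TT" already present; 2 new (A, G)
  "TTACTAG" → prefix "TTA" already present; 4 new (C, T, A, G)
  "TTA" → prefix "TTA" already present; 0 new (none)
Total nodes = 5 + 4 + 3 + 3 + 6 + 5 + 2 + 2 + 4 + 0 = 34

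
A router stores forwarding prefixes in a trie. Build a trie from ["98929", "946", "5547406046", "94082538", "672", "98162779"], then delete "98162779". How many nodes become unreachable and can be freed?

Walk "98162779" from the leaf back toward the root, removing each node that no remaining word uses.
The suffix "162779" (6 nodes) is used only by "98162779"; the node for "98" still has the child "9", so pruning stops there.
Nodes removed: 6

6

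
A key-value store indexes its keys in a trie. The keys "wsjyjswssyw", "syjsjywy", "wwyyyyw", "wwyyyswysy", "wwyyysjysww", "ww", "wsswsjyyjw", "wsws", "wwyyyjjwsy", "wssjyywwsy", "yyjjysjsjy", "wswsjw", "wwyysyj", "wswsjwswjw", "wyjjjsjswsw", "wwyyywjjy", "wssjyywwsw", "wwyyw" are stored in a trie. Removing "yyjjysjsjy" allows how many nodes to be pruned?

10

A node on "yyjjysjsjy"'s path can go only if nothing else ends at it or branches off below it.
No other word shares any prefix with "yyjjysjsjy", so all 10 of its nodes go.
Nodes removed: 10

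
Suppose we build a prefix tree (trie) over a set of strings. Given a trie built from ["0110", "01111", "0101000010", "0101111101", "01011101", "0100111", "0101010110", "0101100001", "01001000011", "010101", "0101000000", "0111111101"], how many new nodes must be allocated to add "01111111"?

0

"01111111" is already a full path in the trie; only an end-marker is added.
No new nodes are needed: 0.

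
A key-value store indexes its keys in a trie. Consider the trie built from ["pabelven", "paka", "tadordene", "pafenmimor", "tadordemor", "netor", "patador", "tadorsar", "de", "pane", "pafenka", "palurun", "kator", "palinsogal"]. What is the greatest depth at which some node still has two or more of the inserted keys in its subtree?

7

Look for the deepest trie node that still has at least two words in its subtree.
e.g. "tadordemor" and "tadordene" share the prefix "tadorde" of length 7; no pair shares a longer one.
Longest shared-prefix length: 7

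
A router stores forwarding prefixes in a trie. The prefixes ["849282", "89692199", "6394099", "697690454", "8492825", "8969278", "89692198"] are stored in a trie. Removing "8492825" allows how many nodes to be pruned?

After clearing the end-marker at "8492825", prune upward until reaching a node still needed by another word.
The suffix "5" (1 node) is used only by "8492825"; "849282" is itself a stored word, so pruning stops there.
Nodes removed: 1

1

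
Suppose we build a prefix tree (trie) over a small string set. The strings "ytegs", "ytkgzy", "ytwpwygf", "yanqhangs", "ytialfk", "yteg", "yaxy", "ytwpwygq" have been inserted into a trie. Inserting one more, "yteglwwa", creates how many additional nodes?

The longest prefix of "yteglwwa" already in the trie is "yteg" (length 4).
Each of the 4 remaining characters creates one node.

4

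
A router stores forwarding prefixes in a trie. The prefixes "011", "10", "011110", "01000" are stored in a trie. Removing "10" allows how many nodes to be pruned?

2

After clearing the end-marker at "10", prune upward until reaching a node still needed by another word.
No other word shares any prefix with "10", so all 2 of its nodes go.
Nodes removed: 2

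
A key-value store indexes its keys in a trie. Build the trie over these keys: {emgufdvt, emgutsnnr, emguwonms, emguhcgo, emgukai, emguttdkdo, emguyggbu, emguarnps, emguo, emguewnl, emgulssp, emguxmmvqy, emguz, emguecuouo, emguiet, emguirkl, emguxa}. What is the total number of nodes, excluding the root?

68

For each word, the new-node count is its length minus the longest prefix already in the trie:
  "emgufdvt" → 8 new (e, m, g, u, f, d, v, t)
  "emgutsnnr" → prefix "emgu" already present; 5 new (t, s, n, n, r)
  "emguwonms" → prefix "emgu" already present; 5 new (w, o, n, m, s)
  "emguhcgo" → prefix "emgu" already present; 4 new (h, c, g, o)
  "emgukai" → prefix "emgu" already present; 3 new (k, a, i)
  "emguttdkdo" → prefix "emgut" already present; 5 new (t, d, k, d, o)
  "emguyggbu" → prefix "emgu" already present; 5 new (y, g, g, b, u)
  "emguarnps" → prefix "emgu" already present; 5 new (a, r, n, p, s)
  "emguo" → prefix "emgu" already present; 1 new (o)
  "emguewnl" → prefix "emgu" already present; 4 new (e, w, n, l)
  "emgulssp" → prefix "emgu" already present; 4 new (l, s, s, p)
  "emguxmmvqy" → prefix "emgu" already present; 6 new (x, m, m, v, q, y)
  "emguz" → prefix "emgu" already present; 1 new (z)
  "emguecuouo" → prefix "emgue" already present; 5 new (c, u, o, u, o)
  "emguiet" → prefix "emgu" already present; 3 new (i, e, t)
  "emguirkl" → prefix "emgui" already present; 3 new (r, k, l)
  "emguxa" → prefix "emgux" already present; 1 new (a)
Total nodes = 8 + 5 + 5 + 4 + 3 + 5 + 5 + 5 + 1 + 4 + 4 + 6 + 1 + 5 + 3 + 3 + 1 = 68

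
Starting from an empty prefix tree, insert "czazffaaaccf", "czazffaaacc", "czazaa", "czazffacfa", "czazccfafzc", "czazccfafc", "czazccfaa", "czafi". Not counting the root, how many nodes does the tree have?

28

Trace insertions, counting only characters that open a new branch:
  "czazffaaaccf" → 12 new (c, z, a, z, f, f, a, a, a, c, c, f)
  "czazffaaacc" → prefix "czazffaaacc" already present; 0 new (none)
  "czazaa" → prefix "czaz" already present; 2 new (a, a)
  "czazffacfa" → prefix "czazffa" already present; 3 new (c, f, a)
  "czazccfafzc" → prefix "czaz" already present; 7 new (c, c, f, a, f, z, c)
  "czazccfafc" → prefix "czazccfaf" already present; 1 new (c)
  "czazccfaa" → prefix "czazccfa" already present; 1 new (a)
  "czafi" → prefix "cza" already present; 2 new (f, i)
Total nodes = 12 + 0 + 2 + 3 + 7 + 1 + 1 + 2 = 28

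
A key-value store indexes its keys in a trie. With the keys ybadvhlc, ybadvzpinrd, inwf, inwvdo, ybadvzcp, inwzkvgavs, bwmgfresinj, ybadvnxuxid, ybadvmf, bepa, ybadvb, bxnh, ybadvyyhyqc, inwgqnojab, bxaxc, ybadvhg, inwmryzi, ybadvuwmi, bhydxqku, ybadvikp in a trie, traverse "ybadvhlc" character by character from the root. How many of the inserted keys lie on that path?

1

Walk "ybadvhlc" from the root; an end-of-word marker is hit whenever a stored word is a prefix of "ybadvhlc".
Prefixes of the query that are stored words: "ybadvhlc"
Count: 1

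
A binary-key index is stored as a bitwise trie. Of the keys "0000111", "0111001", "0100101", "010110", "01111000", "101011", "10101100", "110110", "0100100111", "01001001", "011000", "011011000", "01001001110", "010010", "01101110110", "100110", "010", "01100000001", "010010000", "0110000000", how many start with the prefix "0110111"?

1

Walk to "0110111"; the words in its subtree are exactly those with that prefix.
Words under "0110111": 01101110110
Count: 1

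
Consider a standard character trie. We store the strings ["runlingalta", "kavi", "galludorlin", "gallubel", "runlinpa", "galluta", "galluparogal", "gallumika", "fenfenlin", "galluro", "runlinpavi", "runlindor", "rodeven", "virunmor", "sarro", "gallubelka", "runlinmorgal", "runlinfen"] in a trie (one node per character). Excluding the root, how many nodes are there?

Count nodes per top-level branch (shared prefixes stored once):
  'f'-branch (fenfenlin): 9 nodes
  'g'-branch (gallubel, gallubelka, galludorlin, gallumika, galluparogal, galluro, galluta): 31 nodes
  'k'-branch (kavi): 4 nodes
  'r'-branch (rodeven, runlindor, runlinfen, runlingalta, runlinmorgal, runlinpa, runlinpavi): 33 nodes
  's'-branch (sarro): 5 nodes
  'v'-branch (virunmor): 8 nodes
Sum: 90

90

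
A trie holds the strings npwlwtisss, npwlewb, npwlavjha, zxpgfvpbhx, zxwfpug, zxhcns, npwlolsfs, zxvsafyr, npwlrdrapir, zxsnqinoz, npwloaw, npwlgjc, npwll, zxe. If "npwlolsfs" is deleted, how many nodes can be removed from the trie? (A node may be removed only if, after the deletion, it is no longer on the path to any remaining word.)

After clearing the end-marker at "npwlolsfs", prune upward until reaching a node still needed by another word.
The suffix "lsfs" (4 nodes) is used only by "npwlolsfs"; the node for "npwlo" still has the child "a", so pruning stops there.
Nodes removed: 4

4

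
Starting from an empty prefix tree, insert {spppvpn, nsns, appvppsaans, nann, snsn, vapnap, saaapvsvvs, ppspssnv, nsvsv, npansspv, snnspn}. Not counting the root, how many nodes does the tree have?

65

Trace insertions, counting only characters that open a new branch:
  "spppvpn" → 7 new (s, p, p, p, v, p, n)
  "nsns" → 4 new (n, s, n, s)
  "appvppsaans" → 11 new (a, p, p, v, p, p, s, a, a, n, s)
  "nann" → prefix "n" already present; 3 new (a, n, n)
  "snsn" → prefix "s" already present; 3 new (n, s, n)
  "vapnap" → 6 new (v, a, p, n, a, p)
  "saaapvsvvs" → prefix "s" already present; 9 new (a, a, a, p, v, s, v, v, s)
  "ppspssnv" → 8 new (p, p, s, p, s, s, n, v)
  "nsvsv" → prefix "ns" already present; 3 new (v, s, v)
  "npansspv" → prefix "n" already present; 7 new (p, a, n, s, s, p, v)
  "snnspn" → prefix "sn" already present; 4 new (n, s, p, n)
Total nodes = 7 + 4 + 11 + 3 + 3 + 6 + 9 + 8 + 3 + 7 + 4 = 65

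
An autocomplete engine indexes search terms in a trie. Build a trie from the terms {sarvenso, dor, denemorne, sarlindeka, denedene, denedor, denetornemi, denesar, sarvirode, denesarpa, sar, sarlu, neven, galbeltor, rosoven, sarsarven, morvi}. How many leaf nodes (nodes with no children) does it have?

Leaves are exactly the stored words that no other stored word extends.
Those words: "denedene", "denedor", "denemorne", "denesarpa", "denetornemi", "dor", "galbeltor", "morvi", "neven", "rosoven", "sarlindeka", "sarlu", "sarsarven", "sarvenso", "sarvirode"
Leaf count: 15

15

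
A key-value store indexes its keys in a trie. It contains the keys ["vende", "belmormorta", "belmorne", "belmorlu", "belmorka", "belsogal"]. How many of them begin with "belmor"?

4

Traverse to the node for "belmor", then collect every word in that subtree.
Words under "belmor": belmorka, belmorlu, belmormorta, belmorne
Count: 4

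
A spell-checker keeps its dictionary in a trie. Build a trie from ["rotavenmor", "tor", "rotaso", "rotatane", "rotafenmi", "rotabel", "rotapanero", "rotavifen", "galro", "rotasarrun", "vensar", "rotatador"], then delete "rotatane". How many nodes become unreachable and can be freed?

2

A node on "rotatane"'s path can go only if nothing else ends at it or branches off below it.
The suffix "ne" (2 nodes) is used only by "rotatane"; the node for "rotata" still has the child "d", so pruning stops there.
Nodes removed: 2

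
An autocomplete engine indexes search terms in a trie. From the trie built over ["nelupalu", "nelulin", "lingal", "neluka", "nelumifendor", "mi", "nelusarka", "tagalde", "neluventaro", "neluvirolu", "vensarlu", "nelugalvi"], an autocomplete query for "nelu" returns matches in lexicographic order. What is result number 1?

nelugalvi

DFS of the "nelu" subtree visits, in order: "nelugalvi", "neluka", "nelulin", "nelumifendor", "nelupalu", "nelusarka", "neluventaro", "neluvirolu"
Position 1: nelugalvi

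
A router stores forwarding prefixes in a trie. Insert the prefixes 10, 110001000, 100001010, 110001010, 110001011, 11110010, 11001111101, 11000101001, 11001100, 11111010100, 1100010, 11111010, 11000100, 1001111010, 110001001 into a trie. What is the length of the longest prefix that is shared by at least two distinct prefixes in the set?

Look for the deepest trie node that still has at least two words in its subtree.
e.g. "110001010" and "11000101001" share the prefix "110001010" of length 9; no pair shares a longer one.
Longest shared-prefix length: 9

9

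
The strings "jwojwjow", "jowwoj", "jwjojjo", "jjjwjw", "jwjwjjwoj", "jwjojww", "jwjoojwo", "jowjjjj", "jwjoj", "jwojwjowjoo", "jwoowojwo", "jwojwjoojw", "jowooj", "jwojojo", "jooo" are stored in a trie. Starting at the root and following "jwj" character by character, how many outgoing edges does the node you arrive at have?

The children of the "jwj" node are the distinct next characters among strings starting with "jwj".
Characters that immediately follow "jwj" among the stored strings: {o, w}.
That node has 2 child edges.

2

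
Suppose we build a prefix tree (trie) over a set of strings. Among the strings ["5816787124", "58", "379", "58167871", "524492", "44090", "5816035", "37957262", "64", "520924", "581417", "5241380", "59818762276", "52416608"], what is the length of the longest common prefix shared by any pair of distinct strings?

8

Look for the deepest trie node that still has at least two words in its subtree.
e.g. "58167871" and "5816787124" share the prefix "58167871" of length 8; no pair shares a longer one.
Longest shared-prefix length: 8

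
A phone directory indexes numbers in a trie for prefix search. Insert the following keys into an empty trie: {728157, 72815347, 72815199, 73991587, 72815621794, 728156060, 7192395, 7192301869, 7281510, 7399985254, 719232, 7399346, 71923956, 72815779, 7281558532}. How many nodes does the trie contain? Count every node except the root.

Insert word by word; a character creates a node only if that edge doesn't already exist:
  "728157" → 6 new (7, 2, 8, 1, 5, 7)
  "72815347" → prefix "72815" already present; 3 new (3, 4, 7)
  "72815199" → prefix "72815" already present; 3 new (1, 9, 9)
  "73991587" → prefix "7" already present; 7 new (3, 9, 9, 1, 5, 8, 7)
  "72815621794" → prefix "72815" already present; 6 new (6, 2, 1, 7, 9, 4)
  "728156060" → prefix "728156" already present; 3 new (0, 6, 0)
  "7192395" → prefix "7" already present; 6 new (1, 9, 2, 3, 9, 5)
  "7192301869" → prefix "71923" already present; 5 new (0, 1, 8, 6, 9)
  "7281510" → prefix "728151" already present; 1 new (0)
  "7399985254" → prefix "7399" already present; 6 new (9, 8, 5, 2, 5, 4)
  "719232" → prefix "71923" already present; 1 new (2)
  "7399346" → prefix "7399" already present; 3 new (3, 4, 6)
  "71923956" → prefix "7192395" already present; 1 new (6)
  "72815779" → prefix "728157" already present; 2 new (7, 9)
  "7281558532" → prefix "72815" already present; 5 new (5, 8, 5, 3, 2)
Total nodes = 6 + 3 + 3 + 7 + 6 + 3 + 6 + 5 + 1 + 6 + 1 + 3 + 1 + 2 + 5 = 58

58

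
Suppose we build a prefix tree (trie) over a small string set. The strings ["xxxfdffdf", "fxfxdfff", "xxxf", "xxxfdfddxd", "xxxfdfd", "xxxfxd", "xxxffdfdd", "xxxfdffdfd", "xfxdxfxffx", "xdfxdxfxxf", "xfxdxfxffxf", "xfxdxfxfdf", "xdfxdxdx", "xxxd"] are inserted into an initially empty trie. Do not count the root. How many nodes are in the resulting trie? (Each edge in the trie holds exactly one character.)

53

Trace insertions, counting only characters that open a new branch:
  "xxxfdffdf" → 9 new (x, x, x, f, d, f, f, d, f)
  "fxfxdfff" → 8 new (f, x, f, x, d, f, f, f)
  "xxxf" → prefix "xxxf" already present; 0 new (none)
  "xxxfdfddxd" → prefix "xxxfdf" already present; 4 new (d, d, x, d)
  "xxxfdfd" → prefix "xxxfdfd" already present; 0 new (none)
  "xxxfxd" → prefix "xxxf" already present; 2 new (x, d)
  "xxxffdfdd" → prefix "xxxf" already present; 5 new (f, d, f, d, d)
  "xxxfdffdfd" → prefix "xxxfdffdf" already present; 1 new (d)
  "xfxdxfxffx" → prefix "x" already present; 9 new (f, x, d, x, f, x, f, f, x)
  "xdfxdxfxxf" → prefix "x" already present; 9 new (d, f, x, d, x, f, x, x, f)
  "xfxdxfxffxf" → prefix "xfxdxfxffx" already present; 1 new (f)
  "xfxdxfxfdf" → prefix "xfxdxfxf" already present; 2 new (d, f)
  "xdfxdxdx" → prefix "xdfxdx" already present; 2 new (d, x)
  "xxxd" → prefix "xxx" already present; 1 new (d)
Total nodes = 9 + 8 + 0 + 4 + 0 + 2 + 5 + 1 + 9 + 9 + 1 + 2 + 2 + 1 = 53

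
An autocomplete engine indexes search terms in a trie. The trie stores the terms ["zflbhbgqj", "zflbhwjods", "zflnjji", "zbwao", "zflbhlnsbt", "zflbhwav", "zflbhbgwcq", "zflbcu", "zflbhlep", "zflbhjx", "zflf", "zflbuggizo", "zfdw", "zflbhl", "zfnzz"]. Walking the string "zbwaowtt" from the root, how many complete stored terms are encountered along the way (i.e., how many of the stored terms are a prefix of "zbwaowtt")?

1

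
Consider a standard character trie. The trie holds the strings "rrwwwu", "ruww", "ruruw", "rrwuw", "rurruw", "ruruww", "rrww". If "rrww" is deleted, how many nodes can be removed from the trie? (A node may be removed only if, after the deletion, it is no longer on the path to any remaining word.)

0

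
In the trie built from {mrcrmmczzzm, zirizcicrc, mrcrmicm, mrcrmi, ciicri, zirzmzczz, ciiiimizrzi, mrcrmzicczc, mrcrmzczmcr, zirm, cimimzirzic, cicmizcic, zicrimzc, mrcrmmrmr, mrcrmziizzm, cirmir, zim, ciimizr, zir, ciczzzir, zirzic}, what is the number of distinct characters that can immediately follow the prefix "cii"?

The children of the "cii" node are the distinct next characters among strings starting with "cii".
Characters that immediately follow "cii" among the stored strings: {c, i, m}.
That node has 3 child edges.

3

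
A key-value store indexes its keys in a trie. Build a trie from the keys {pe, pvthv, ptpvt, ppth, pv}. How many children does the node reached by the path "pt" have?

1

Follow the path "pt" to its node, then look at its outgoing edges.
Distinct next characters after "pt": p.
That node has 1 child edge.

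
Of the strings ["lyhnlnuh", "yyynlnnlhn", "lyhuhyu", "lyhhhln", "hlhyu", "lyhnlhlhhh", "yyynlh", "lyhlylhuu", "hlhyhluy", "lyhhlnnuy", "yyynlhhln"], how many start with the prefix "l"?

6

Filter for entries beginning with "l":
Matches: "lyhhhln", "lyhhlnnuy", "lyhlylhuu", "lyhnlhlhhh", "lyhnlnuh", "lyhuhyu"
Count: 6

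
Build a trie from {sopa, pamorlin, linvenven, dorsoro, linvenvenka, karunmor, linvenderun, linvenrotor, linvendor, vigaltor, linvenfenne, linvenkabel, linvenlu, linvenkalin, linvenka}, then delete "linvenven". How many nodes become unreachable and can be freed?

Walk "linvenven" from the leaf back toward the root, removing each node that no remaining word uses.
Every node on "linvenven" is still needed (e.g. by "linvenvenka"), so nothing is freed.
Nodes removed: 0

0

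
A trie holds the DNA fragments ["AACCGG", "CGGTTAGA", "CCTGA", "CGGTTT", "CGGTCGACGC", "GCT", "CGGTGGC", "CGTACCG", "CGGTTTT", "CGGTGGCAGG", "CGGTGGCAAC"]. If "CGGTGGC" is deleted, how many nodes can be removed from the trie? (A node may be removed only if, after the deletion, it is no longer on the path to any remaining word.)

0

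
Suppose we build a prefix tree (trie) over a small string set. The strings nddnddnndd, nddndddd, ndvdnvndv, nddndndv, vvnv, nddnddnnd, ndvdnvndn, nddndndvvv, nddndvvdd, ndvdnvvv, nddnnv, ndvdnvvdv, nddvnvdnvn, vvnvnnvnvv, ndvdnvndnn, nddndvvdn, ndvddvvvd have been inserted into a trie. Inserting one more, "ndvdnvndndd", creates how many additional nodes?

Walking "ndvdnvndndd" from the root, the first 9 characters ("ndvdnvndn") follow existing edges; "d" is the first miss.
New nodes needed: |"ndvdnvndndd"| − 9 = 11 − 9 = 2.

2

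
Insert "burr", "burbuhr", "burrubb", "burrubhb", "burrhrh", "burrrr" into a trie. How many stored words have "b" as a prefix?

Filter for entries beginning with "b":
Words under "b": burbuhr, burr, burrhrh, burrrr, burrubb, burrubhb
Count: 6

6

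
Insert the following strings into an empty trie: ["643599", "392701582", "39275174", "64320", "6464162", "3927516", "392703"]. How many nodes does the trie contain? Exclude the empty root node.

28

Trace insertions, counting only characters that open a new branch:
  "643599" → 6 new (6, 4, 3, 5, 9, 9)
  "392701582" → 9 new (3, 9, 2, 7, 0, 1, 5, 8, 2)
  "39275174" → prefix "3927" already present; 4 new (5, 1, 7, 4)
  "64320" → prefix "643" already present; 2 new (2, 0)
  "6464162" → prefix "64" already present; 5 new (6, 4, 1, 6, 2)
  "3927516" → prefix "392751" already present; 1 new (6)
  "392703" → prefix "39270" already present; 1 new (3)
Total nodes = 6 + 9 + 4 + 2 + 5 + 1 + 1 = 28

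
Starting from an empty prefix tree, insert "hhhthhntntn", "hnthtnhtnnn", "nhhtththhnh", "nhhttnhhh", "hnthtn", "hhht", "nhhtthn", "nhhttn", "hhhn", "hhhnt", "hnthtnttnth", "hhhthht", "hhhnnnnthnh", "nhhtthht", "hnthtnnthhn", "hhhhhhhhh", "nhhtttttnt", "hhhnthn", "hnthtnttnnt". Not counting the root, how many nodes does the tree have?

74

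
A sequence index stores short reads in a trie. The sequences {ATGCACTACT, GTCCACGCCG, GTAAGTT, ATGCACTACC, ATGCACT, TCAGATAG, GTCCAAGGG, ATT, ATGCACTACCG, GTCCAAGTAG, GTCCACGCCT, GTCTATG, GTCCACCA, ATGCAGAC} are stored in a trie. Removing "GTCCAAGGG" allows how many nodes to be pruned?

2

A node on "GTCCAAGGG"'s path can go only if nothing else ends at it or branches off below it.
The suffix "GG" (2 nodes) is used only by "GTCCAAGGG"; the node for "GTCCAAG" still has the child "T", so pruning stops there.
Nodes removed: 2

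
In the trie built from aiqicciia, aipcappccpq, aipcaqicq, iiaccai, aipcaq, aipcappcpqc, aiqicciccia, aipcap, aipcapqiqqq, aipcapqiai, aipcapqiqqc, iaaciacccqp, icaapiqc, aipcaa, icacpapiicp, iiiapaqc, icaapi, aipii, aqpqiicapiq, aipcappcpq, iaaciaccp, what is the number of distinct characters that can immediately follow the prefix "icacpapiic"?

Follow the path "icacpapiic" to its node, then look at its outgoing edges.
Characters that immediately follow "icacpapiic" among the stored strings: {p}.
That node has 1 child edge.

1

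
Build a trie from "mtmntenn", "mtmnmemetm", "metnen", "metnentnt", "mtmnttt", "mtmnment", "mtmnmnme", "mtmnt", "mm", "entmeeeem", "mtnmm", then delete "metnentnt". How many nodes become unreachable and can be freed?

3

Walk "metnentnt" from the leaf back toward the root, removing each node that no remaining word uses.
The suffix "tnt" (3 nodes) is used only by "metnentnt"; "metnen" is itself a stored word, so pruning stops there.
Nodes removed: 3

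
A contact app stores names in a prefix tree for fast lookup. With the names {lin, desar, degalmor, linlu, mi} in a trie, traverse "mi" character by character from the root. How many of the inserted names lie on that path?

1

Check each prefix of "mi" against the stored set — each match is an end-marker on the path.
Prefixes of the query that are stored words: "mi"
Count: 1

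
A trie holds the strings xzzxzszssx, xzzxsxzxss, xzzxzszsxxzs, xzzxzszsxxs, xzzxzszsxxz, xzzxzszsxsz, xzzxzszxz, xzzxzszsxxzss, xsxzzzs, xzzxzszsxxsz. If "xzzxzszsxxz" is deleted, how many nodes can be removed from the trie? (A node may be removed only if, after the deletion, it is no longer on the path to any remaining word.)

0

Walk "xzzxzszsxxz" from the leaf back toward the root, removing each node that no remaining word uses.
Every node on "xzzxzszsxxz" is still needed (e.g. by "xzzxzszsxxzs"), so nothing is freed.
Nodes removed: 0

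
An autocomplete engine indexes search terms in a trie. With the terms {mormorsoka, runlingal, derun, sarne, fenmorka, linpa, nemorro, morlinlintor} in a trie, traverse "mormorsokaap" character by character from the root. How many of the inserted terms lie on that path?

Traverse "mormorsokaap" character by character; count nodes along the way that are marked as word ends.
Prefixes of the query that are stored words: "mormorsoka"
Count: 1

1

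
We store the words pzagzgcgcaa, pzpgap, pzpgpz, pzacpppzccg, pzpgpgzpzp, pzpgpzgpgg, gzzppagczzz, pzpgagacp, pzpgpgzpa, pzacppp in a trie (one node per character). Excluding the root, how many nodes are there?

Insert word by word; a character creates a node only if that edge doesn't already exist:
  "pzagzgcgcaa" → 11 new (p, z, a, g, z, g, c, g, c, a, a)
  "pzpgap" → prefix "pz" already present; 4 new (p, g, a, p)
  "pzpgpz" → prefix "pzpg" already present; 2 new (p, z)
  "pzacpppzccg" → prefix "pza" already present; 8 new (c, p, p, p, z, c, c, g)
  "pzpgpgzpzp" → prefix "pzpgp" already present; 5 new (g, z, p, z, p)
  "pzpgpzgpgg" → prefix "pzpgpz" already present; 4 new (g, p, g, g)
  "gzzppagczzz" → 11 new (g, z, z, p, p, a, g, c, z, z, z)
  "pzpgagacp" → prefix "pzpga" already present; 4 new (g, a, c, p)
  "pzpgpgzpa" → prefix "pzpgpgzp" already present; 1 new (a)
  "pzacppp" → prefix "pzacppp" already present; 0 new (none)
Total nodes = 11 + 4 + 2 + 8 + 5 + 4 + 11 + 4 + 1 + 0 = 50

50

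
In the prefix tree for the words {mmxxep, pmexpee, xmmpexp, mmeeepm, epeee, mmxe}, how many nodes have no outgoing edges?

6

Leaves are exactly the stored words that no other stored word extends.
Those words: "epeee", "mmeeepm", "mmxe", "mmxxep", "pmexpee", "xmmpexp"
Leaf count: 6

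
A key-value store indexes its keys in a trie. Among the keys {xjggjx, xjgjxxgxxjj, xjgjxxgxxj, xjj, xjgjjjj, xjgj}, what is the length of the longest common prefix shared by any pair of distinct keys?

10

Look for the deepest trie node that still has at least two words in its subtree.
e.g. "xjgjxxgxxj" and "xjgjxxgxxjj" share the prefix "xjgjxxgxxj" of length 10; no pair shares a longer one.
Longest shared-prefix length: 10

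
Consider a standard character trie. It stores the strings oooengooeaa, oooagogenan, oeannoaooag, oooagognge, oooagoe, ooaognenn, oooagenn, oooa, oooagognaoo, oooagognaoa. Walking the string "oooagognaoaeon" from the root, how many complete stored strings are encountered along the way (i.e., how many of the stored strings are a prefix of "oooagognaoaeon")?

Traverse "oooagognaoaeon" character by character; count nodes along the way that are marked as word ends.
Prefixes of the query that are stored words: "oooa", "oooagognaoa"
Count: 2

2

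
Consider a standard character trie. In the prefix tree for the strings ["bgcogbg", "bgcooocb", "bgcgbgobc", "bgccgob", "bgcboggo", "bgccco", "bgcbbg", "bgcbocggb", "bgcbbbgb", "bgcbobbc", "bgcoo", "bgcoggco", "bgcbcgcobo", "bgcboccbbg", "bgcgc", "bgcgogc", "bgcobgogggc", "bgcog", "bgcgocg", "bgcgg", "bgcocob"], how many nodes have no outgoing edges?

19

A leaf is a node with no children — equivalently, the end of a word that is not a proper prefix of any other stored word.
Those words: "bgcbbbgb", "bgcbbg", "bgcbcgcobo", "bgcbobbc", "bgcboccbbg", "bgcbocggb", "bgcboggo", "bgccco", "bgccgob", "bgcgbgobc", "bgcgc", "bgcgg", "bgcgocg", "bgcgogc", "bgcobgogggc", "bgcocob", "bgcogbg", "bgcoggco", "bgcooocb"
Leaf count: 19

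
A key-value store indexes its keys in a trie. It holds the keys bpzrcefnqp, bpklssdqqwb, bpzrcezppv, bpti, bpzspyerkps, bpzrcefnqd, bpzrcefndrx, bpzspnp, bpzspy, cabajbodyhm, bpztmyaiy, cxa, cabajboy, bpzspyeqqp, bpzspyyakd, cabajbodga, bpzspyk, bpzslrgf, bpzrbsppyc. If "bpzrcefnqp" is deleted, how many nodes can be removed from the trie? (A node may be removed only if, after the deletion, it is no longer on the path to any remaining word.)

After clearing the end-marker at "bpzrcefnqp", prune upward until reaching a node still needed by another word.
The suffix "p" (1 node) is used only by "bpzrcefnqp"; the node for "bpzrcefnq" still has the child "d", so pruning stops there.
Nodes removed: 1

1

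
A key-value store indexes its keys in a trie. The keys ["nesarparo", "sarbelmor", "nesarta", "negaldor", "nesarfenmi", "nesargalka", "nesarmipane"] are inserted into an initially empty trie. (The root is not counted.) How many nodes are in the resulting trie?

42

For each word, the new-node count is its length minus the longest prefix already in the trie:
  "nesarparo" → 9 new (n, e, s, a, r, p, a, r, o)
  "sarbelmor" → 9 new (s, a, r, b, e, l, m, o, r)
  "nesarta" → prefix "nesar" already present; 2 new (t, a)
  "negaldor" → prefix "ne" already present; 6 new (g, a, l, d, o, r)
  "nesarfenmi" → prefix "nesar" already present; 5 new (f, e, n, m, i)
  "nesargalka" → prefix "nesar" already present; 5 new (g, a, l, k, a)
  "nesarmipane" → prefix "nesar" already present; 6 new (m, i, p, a, n, e)
Total nodes = 9 + 9 + 2 + 6 + 5 + 5 + 6 = 42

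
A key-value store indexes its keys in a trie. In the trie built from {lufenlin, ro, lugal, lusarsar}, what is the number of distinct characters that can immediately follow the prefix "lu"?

The children of the "lu" node are the distinct next characters among strings starting with "lu".
Distinct next characters after "lu": f, g, s.
That node has 3 child edges.

3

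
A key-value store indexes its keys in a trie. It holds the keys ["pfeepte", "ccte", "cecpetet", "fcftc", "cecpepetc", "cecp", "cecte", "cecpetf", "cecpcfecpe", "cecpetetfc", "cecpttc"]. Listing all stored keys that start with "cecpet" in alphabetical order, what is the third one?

cecpetf

Filter for "cecpet…" and sort: "cecpetet", "cecpetetfc", "cecpetf"
The 3rd is cecpetf.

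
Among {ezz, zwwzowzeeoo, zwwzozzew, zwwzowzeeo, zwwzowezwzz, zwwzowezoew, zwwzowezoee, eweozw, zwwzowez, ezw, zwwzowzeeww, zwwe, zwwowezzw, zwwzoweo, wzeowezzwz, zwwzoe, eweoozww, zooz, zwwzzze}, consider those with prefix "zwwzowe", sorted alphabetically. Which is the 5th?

zwwzowezwzz

Words with prefix "zwwzowe", in lexicographic order: "zwwzoweo", "zwwzowez", "zwwzowezoee", "zwwzowezoew", "zwwzowezwzz"
The 5th is zwwzowezwzz.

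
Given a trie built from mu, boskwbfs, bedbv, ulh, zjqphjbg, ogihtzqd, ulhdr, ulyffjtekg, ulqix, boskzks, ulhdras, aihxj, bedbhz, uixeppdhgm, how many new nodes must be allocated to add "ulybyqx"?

4

The longest prefix of "ulybyqx" already in the trie is "uly" (length 3).
New nodes needed: |"ulybyqx"| − 3 = 7 − 3 = 4.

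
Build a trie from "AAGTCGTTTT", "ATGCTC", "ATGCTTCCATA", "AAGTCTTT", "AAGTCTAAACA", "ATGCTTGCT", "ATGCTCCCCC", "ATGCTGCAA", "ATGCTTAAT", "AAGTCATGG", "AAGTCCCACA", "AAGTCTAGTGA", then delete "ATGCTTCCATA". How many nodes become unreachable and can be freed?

5

After clearing the end-marker at "ATGCTTCCATA", prune upward until reaching a node still needed by another word.
The suffix "CCATA" (5 nodes) is used only by "ATGCTTCCATA"; the node for "ATGCTT" still has the child "G", so pruning stops there.
Nodes removed: 5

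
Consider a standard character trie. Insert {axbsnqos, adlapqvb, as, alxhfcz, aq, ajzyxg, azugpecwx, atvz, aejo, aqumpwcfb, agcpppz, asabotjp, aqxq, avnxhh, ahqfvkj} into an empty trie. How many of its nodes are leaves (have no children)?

Leaves are exactly the stored words that no other stored word extends.
Those words: "adlapqvb", "aejo", "agcpppz", "ahqfvkj", "ajzyxg", "alxhfcz", "aqumpwcfb", "aqxq", "asabotjp", "atvz", "avnxhh", "axbsnqos", "azugpecwx"
Leaf count: 13

13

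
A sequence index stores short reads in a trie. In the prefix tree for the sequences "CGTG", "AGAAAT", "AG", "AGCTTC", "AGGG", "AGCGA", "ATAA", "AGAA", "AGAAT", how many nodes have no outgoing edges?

7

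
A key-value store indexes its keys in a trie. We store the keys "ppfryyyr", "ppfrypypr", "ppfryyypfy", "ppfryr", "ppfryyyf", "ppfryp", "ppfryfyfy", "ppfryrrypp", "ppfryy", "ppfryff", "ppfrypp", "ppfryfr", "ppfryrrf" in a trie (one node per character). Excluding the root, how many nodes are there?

Count nodes per top-level branch (shared prefixes stored once):
  'p'-branch (ppfryff, ppfryfr, ppfryfyfy, ppfryp, ppfrypp, ppfrypypr, ppfryr, ppfryrrf, ppfryrrypp, ppfryy, ppfryyyf, ppfryyypfy, ppfryyyr): 29 nodes
Sum: 29

29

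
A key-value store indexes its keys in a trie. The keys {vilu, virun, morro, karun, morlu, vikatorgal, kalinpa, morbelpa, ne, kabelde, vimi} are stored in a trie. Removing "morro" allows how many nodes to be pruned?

After clearing the end-marker at "morro", prune upward until reaching a node still needed by another word.
The suffix "ro" (2 nodes) is used only by "morro"; the node for "mor" still has the child "l", so pruning stops there.
Nodes removed: 2

2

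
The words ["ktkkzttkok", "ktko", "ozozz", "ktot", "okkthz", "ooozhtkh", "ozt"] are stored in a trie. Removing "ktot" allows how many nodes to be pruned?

Walk "ktot" from the leaf back toward the root, removing each node that no remaining word uses.
The suffix "ot" (2 nodes) is used only by "ktot"; the node for "kt" still has the child "k", so pruning stops there.
Nodes removed: 2

2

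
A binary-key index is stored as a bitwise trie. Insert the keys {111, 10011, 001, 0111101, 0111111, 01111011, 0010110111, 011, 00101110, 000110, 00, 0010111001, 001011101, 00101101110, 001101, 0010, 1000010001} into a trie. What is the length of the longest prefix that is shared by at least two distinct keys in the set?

Equivalently: take the maximum, over all pairs, of their longest common prefix length.
"0010110111" and "00101101110" agree on "0010110111" (10 characters) before diverging; nothing deeper is shared.
Longest shared-prefix length: 10

10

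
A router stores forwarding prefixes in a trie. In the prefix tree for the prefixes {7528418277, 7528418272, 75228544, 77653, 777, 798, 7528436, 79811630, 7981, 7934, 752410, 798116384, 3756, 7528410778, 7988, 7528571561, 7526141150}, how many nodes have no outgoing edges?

Leaves are exactly the stored words that no other stored word extends.
Those words: "3756", "75228544", "752410", "7526141150", "7528410778", "7528418272", "7528418277", "7528436", "7528571561", "77653", "777", "7934", "79811630", "798116384", "7988"
Leaf count: 15

15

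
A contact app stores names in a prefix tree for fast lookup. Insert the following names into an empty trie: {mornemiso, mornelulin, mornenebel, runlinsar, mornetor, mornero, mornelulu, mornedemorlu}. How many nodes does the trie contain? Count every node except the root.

41

Insert word by word; a character creates a node only if that edge doesn't already exist:
  "mornemiso" → 9 new (m, o, r, n, e, m, i, s, o)
  "mornelulin" → prefix "morne" already present; 5 new (l, u, l, i, n)
  "mornenebel" → prefix "morne" already present; 5 new (n, e, b, e, l)
  "runlinsar" → 9 new (r, u, n, l, i, n, s, a, r)
  "mornetor" → prefix "morne" already present; 3 new (t, o, r)
  "mornero" → prefix "morne" already present; 2 new (r, o)
  "mornelulu" → prefix "mornelul" already present; 1 new (u)
  "mornedemorlu" → prefix "morne" already present; 7 new (d, e, m, o, r, l, u)
Total nodes = 9 + 5 + 5 + 9 + 3 + 2 + 1 + 7 = 41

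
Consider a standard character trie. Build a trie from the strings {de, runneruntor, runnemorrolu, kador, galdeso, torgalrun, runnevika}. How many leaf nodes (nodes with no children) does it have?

Leaves are exactly the stored words that no other stored word extends.
Those words: "de", "galdeso", "kador", "runnemorrolu", "runneruntor", "runnevika", "torgalrun"
Leaf count: 7

7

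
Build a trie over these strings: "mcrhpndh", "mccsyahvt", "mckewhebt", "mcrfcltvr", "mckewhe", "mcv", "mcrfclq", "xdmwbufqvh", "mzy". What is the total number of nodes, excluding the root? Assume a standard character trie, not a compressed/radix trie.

42

Trace insertions, counting only characters that open a new branch:
  "mcrhpndh" → 8 new (m, c, r, h, p, n, d, h)
  "mccsyahvt" → prefix "mc" already present; 7 new (c, s, y, a, h, v, t)
  "mckewhebt" → prefix "mc" already present; 7 new (k, e, w, h, e, b, t)
  "mcrfcltvr" → prefix "mcr" already present; 6 new (f, c, l, t, v, r)
  "mckewhe" → prefix "mckewhe" already present; 0 new (none)
  "mcv" → prefix "mc" already present; 1 new (v)
  "mcrfclq" → prefix "mcrfcl" already present; 1 new (q)
  "xdmwbufqvh" → 10 new (x, d, m, w, b, u, f, q, v, h)
  "mzy" → prefix "m" already present; 2 new (z, y)
Total nodes = 8 + 7 + 7 + 6 + 0 + 1 + 1 + 10 + 2 = 42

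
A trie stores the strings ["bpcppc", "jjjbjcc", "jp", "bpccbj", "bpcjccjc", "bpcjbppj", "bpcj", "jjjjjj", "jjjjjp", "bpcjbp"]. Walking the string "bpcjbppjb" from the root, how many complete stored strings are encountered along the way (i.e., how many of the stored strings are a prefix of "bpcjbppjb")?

3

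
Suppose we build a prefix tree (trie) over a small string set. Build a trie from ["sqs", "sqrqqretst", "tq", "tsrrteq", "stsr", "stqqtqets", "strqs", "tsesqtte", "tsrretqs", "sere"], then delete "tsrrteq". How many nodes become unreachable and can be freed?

After clearing the end-marker at "tsrrteq", prune upward until reaching a node still needed by another word.
The suffix "teq" (3 nodes) is used only by "tsrrteq"; the node for "tsrr" still has the child "e", so pruning stops there.
Nodes removed: 3

3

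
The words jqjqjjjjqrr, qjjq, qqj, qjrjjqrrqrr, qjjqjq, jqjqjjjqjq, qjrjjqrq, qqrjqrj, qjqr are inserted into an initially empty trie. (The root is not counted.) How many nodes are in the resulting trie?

Count nodes per top-level branch (shared prefixes stored once):
  'j'-branch (jqjqjjjjqrr, jqjqjjjqjq): 14 nodes
  'q'-branch (qjjq, qjjqjq, qjqr, qjrjjqrq, qjrjjqrrqrr, qqj, qqrjqrj): 25 nodes
Sum: 39

39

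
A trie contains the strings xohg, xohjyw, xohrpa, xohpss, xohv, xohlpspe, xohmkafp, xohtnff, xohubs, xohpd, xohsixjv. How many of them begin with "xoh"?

11

Filter for entries beginning with "xoh":
Words under "xoh": xohg, xohjyw, xohlpspe, xohmkafp, xohpd, xohpss, xohrpa, xohsixjv, xohtnff, xohubs, xohv
Count: 11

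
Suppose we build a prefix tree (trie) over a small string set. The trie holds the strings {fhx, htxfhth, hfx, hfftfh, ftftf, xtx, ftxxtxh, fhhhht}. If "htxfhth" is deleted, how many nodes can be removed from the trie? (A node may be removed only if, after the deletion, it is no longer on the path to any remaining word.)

A node on "htxfhth"'s path can go only if nothing else ends at it or branches off below it.
The suffix "txfhth" (6 nodes) is used only by "htxfhth"; the node for "h" still has the child "f", so pruning stops there.
Nodes removed: 6

6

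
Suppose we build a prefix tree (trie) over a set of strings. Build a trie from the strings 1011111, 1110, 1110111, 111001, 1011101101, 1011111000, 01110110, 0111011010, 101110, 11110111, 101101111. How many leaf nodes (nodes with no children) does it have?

7

Leaves are exactly the stored words that no other stored word extends.
Those words: "0111011010", "101101111", "1011101101", "1011111000", "111001", "1110111", "11110111"
Leaf count: 7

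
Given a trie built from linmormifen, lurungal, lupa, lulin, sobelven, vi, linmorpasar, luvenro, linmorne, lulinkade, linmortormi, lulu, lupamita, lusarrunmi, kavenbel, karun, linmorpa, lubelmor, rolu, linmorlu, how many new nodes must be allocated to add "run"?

2

The longest prefix of "run" already in the trie is "r" (length 1).
So 3 − 1 = 2 new nodes.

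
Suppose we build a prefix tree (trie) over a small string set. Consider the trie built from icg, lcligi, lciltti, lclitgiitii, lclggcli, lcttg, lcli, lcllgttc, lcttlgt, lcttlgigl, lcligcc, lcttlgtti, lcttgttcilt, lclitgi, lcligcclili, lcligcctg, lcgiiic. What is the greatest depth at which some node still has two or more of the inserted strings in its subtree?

7

Look for the deepest trie node that still has at least two words in its subtree.
e.g. "lcligcc" and "lcligcclili" share the prefix "lcligcc" of length 7; no pair shares a longer one.
Longest shared-prefix length: 7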